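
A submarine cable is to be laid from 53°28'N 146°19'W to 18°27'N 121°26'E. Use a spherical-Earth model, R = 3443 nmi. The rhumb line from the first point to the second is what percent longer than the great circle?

Great circle: σ = 1.3365 rad → d_gc = Rσ = 4601.7 nmi
Rhumb: Δφ = -0.6112, Δλ = -1.6101, Δψ = -0.7807, q = Δφ/Δψ = 0.7828 → d_rh = R√(Δφ²+q²Δλ²) = 4822.8 nmi
Excess = (4822.8 − 4601.7) / 4601.7 = 221.1 / 4601.7 = 4.80% ≈ 4.8%

4.8%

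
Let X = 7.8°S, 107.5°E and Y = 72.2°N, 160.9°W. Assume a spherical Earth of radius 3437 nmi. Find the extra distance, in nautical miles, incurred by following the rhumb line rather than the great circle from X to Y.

Great circle: cos σ = sin φ₁ sin φ₂ + cos φ₁ cos φ₂ cos Δλ,  σ = 1.7089 rad → d_gc = 5873.525 nmi
Rhumb line: Δψ = +1.9906, q = Δφ/Δψ = 0.7014, d_rh = R√(Δφ²+q²Δλ²) = 6155.020 nmi
Excess = 6155.020 − 5873.525 = 281.495 ≈ 281 nmi

281 nmi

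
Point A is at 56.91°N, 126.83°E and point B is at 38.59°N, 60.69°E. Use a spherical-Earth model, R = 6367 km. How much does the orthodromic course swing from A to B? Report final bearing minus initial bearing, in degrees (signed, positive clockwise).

At departure: θ₁ = atan2(sin Δλ cos φ₂, cos φ₁ sin φ₂ − sin φ₁ cos φ₂ cos Δλ) = 276.04°
At arrival: θ₂ = atan2(sin Δλ cos φ₁, −cos φ₂ sin φ₁ + sin φ₂ cos φ₁ cos Δλ) = 224.00°
Δθ = θ₂ − θ₁ = -52.0°

-52.0°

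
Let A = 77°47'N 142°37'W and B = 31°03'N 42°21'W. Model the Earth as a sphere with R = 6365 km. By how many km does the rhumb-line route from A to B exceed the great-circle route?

663 km

Great circle: cos σ = sin φ₁ sin φ₂ + cos φ₁ cos φ₂ cos Δλ,  σ = 1.0795 rad → d_gc = 6870.8 km
Rhumb line: Δψ = -1.6642, q = Δφ/Δψ = 0.4901, d_rh = R√(Δφ²+q²Δλ²) = 7533.7 km
Excess = 7533.7 − 6870.8 = 662.9 ≈ 663 km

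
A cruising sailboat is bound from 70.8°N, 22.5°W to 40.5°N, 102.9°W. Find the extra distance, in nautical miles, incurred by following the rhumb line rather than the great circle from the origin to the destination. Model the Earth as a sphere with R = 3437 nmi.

182 nmi

Great circle: cos σ = sin φ₁ sin φ₂ + cos φ₁ cos φ₂ cos Δλ,  σ = 0.8566 rad → d_gc = 2944.1 nmi
Rhumb line: Δψ = -1.0027, q = Δφ/Δψ = 0.5274, d_rh = R√(Δφ²+q²Δλ²) = 3126.3 nmi
Excess = 3126.3 − 2944.1 = 182.2 ≈ 182 nmi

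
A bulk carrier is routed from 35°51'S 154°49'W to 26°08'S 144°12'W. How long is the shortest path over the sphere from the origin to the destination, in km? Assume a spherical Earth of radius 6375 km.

1479 km

cos σ = sin φ₁ sin φ₂ + cos φ₁ cos φ₂ cos Δλ
      = sin(-35.85°)sin(-26.13°) + cos(-35.85°)cos(-26.13°)cos(10.62°) = 0.9732
σ = 13.295° → d = Rσ = 6375·0.23205 = 1479 km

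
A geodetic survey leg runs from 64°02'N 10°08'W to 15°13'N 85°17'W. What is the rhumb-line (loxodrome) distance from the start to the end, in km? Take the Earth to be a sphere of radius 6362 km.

8036 km

Δψ = ln[tan(π/4+φ₂/2)/tan(π/4+φ₁/2)] = -1.1985;  Δφ = -0.8520 rad,  Δλ = -1.3116 rad
q = Δφ/Δψ = 0.7109
d = R·√(Δφ² + q²Δλ²) = 6362·1.26308 = 8036 km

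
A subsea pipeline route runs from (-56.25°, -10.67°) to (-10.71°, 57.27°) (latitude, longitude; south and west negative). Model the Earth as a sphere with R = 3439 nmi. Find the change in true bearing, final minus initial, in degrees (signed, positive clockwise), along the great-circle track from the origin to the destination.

-43.9°

Initial bearing θ₁ = atan2(sin Δλ cos φ₂, cos φ₁ sin φ₂ − sin φ₁ cos φ₂ cos Δλ) = 77.40°
Final bearing θ₂ = (initial bearing from the destination back to the start) + 180° = 33.49°
Δθ = θ₂ − θ₁ = -43.9°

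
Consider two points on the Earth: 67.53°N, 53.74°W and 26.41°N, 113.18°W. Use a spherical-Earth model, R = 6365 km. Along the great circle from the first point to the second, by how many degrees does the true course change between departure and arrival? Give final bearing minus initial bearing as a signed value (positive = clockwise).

-48.0°

Initial bearing θ₁ = atan2(sin Δλ cos φ₂, cos φ₁ sin φ₂ − sin φ₁ cos φ₂ cos Δλ) = 251.99°
Final bearing θ₂ = (initial bearing from the destination back to the start) + 180° = 203.94°
Δθ = θ₂ − θ₁ = -48.0°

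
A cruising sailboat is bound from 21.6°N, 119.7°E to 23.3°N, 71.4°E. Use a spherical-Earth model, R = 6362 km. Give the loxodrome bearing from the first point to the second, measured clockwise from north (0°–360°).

272.2°

Meridional parts: M(φ₁)=+0.3863, M(φ₂)=+0.4184 → ΔM = +0.0321;  Δλ = -0.8430 rad
tan C = Δλ / ΔM = -26.2572 → C = 272.18°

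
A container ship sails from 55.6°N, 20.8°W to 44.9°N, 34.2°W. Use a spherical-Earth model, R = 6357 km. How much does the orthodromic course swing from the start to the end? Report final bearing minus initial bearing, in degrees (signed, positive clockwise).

-10.4°

Initial bearing θ₁ = atan2(sin Δλ cos φ₂, cos φ₁ sin φ₂ − sin φ₁ cos φ₂ cos Δλ) = 224.04°
Final bearing θ₂ = (initial bearing from the destination back to the start) + 180° = 213.67°
Δθ = θ₂ − θ₁ = -10.4°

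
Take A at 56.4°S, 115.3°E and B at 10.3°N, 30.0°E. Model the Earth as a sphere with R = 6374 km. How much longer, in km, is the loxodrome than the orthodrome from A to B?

244 km

Great circle: cos σ = sin φ₁ sin φ₂ + cos φ₁ cos φ₂ cos Δλ,  σ = 1.6753 rad → d_gc = 10678.4 km
Rhumb line: Δψ = +1.3783, q = Δφ/Δψ = 0.8446, d_rh = R√(Δφ²+q²Δλ²) = 10922.2 km
Excess = 10922.2 − 10678.4 = 243.8 ≈ 244 km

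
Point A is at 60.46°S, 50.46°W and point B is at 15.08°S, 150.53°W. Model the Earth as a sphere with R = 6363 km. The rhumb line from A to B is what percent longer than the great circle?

Great circle: σ = 1.4272 rad → d_gc = Rσ = 9081.2 km
Rhumb: Δφ = +0.7920, Δλ = -1.7466, Δψ = +1.0668, q = Δφ/Δψ = 0.7424 → d_rh = R√(Δφ²+q²Δλ²) = 9668.0 km
Excess = (9668.0 − 9081.2) / 9081.2 = 586.8 / 9081.2 = 6.46% ≈ 6.5%

6.5%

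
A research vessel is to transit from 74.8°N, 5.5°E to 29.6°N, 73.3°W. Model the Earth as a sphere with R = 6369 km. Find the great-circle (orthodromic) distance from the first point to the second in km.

cos σ = sin φ₁ sin φ₂ + cos φ₁ cos φ₂ cos Δλ
      = sin(74.80°)sin(29.60°) + cos(74.80°)cos(29.60°)cos(-78.80°) = 0.5209
σ = 58.605° → d = Rσ = 6369·1.02284 = 6514 km

6514 km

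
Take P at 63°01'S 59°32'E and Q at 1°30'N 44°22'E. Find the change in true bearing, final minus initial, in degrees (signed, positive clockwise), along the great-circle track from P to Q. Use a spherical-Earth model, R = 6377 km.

At departure: θ₁ = atan2(sin Δλ cos φ₂, cos φ₁ sin φ₂ − sin φ₁ cos φ₂ cos Δλ) = 343.30°
At arrival: θ₂ = atan2(sin Δλ cos φ₁, −cos φ₂ sin φ₁ + sin φ₂ cos φ₁ cos Δλ) = 352.51°
Δθ = θ₂ − θ₁ = +9.2°

+9.2°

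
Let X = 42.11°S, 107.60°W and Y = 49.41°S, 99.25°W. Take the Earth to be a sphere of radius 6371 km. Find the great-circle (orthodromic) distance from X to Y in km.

Haversine: a = sin²(Δφ/2)+cos φ₁ cos φ₂ sin²(Δλ/2) = 0.00661;  σ = 2·atan2(√a,√(1−a))
σ = 9.328° → d = Rσ = 6371·0.16280 = 1037 km

1037 km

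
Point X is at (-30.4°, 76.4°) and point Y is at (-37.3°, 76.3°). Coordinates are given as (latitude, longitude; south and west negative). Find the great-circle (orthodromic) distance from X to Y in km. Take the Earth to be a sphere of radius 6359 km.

766 km

cos σ = sin φ₁ sin φ₂ + cos φ₁ cos φ₂ cos Δλ
      = sin(-30.40°)sin(-37.30°) + cos(-30.40°)cos(-37.30°)cos(-0.10°) = 0.9928
σ = 6.900° → d = Rσ = 6359·0.12044 = 766 km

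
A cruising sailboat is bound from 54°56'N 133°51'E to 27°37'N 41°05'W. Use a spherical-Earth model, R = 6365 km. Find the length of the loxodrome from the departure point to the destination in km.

14565 km

Δψ = ln[tan(π/4+φ₂/2)/tan(π/4+φ₁/2)] = -0.6504;  Δφ = -0.4768 rad,  Δλ = -3.0532 rad
q = Δφ/Δψ = 0.7331
d = R·√(Δφ² + q²Δλ²) = 6365·2.28836 = 14565 km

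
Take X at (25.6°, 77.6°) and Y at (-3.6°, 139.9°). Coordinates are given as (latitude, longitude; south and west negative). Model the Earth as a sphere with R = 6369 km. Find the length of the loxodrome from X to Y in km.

7461 km

Δψ = ln[tan(π/4+φ₂/2)/tan(π/4+φ₁/2)] = -0.5253;  Δφ = -0.5096 rad,  Δλ = +1.0873 rad
q = Δφ/Δψ = 0.9701
d = R·√(Δφ² + q²Δλ²) = 6369·1.17151 = 7461 km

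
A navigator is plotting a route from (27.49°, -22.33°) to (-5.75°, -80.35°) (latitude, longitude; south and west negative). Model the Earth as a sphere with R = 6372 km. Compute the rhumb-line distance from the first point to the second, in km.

Δψ = ln[tan(π/4+φ₂/2)/tan(π/4+φ₁/2)] = -0.5999;  Δφ = -0.5801 rad,  Δλ = -1.0126 rad
q = Δφ/Δψ = 0.9671
d = R·√(Δφ² + q²Δλ²) = 6372·1.13830 = 7253 km

7253 km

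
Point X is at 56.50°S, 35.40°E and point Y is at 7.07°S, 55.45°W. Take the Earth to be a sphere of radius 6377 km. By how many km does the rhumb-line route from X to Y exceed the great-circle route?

Great circle: cos σ = sin φ₁ sin φ₂ + cos φ₁ cos φ₂ cos Δλ,  σ = 1.4761 rad → d_gc = 9413.4 km
Rhumb line: Δψ = +1.0770, q = Δφ/Δψ = 0.8010, d_rh = R√(Δφ²+q²Δλ²) = 9791.2 km
Excess = 9791.2 − 9413.4 = 377.8 ≈ 378 km

378 km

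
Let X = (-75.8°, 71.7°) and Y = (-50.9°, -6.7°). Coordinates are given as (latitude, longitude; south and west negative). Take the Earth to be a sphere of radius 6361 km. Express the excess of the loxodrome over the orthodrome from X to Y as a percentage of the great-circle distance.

6.6%

Great circle: σ = 0.6706 rad → d_gc = Rσ = 4265.7 km
Rhumb: Δφ = +0.4346, Δλ = -1.3683, Δψ = +1.0476, q = Δφ/Δψ = 0.4148 → d_rh = R√(Δφ²+q²Δλ²) = 4547.4 km
Excess = (4547.4 − 4265.7) / 4265.7 = 281.7 / 4265.7 = 6.60% ≈ 6.6%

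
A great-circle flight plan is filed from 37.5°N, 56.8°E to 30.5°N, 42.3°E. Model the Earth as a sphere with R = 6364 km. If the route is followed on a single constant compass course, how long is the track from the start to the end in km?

Rhumb course C = atan2(Δλ, Δψ) with Δψ = ln[tan(π/4+φ₂/2)/tan(π/4+φ₁/2)] = -0.1475, Δλ = -0.2531 → C = 239.76°
d = R·|Δφ| / |cos C| = 6364·0.12217 / 0.50366 = 1544 km

1544 km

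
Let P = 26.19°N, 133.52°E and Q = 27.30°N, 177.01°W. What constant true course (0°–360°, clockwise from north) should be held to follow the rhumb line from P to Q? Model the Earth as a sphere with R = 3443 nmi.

88.6°

Δψ = ln[tan(π/4+φ₂/2)/tan(π/4+φ₁/2)] = +0.0217
Δλ = +0.8634 rad (taken the short way round)
course = atan2(Δλ, Δψ) = 88.56°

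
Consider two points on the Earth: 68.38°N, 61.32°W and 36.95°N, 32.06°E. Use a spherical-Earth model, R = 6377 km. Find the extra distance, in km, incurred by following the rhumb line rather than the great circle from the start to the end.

Great circle: cos σ = sin φ₁ sin φ₂ + cos φ₁ cos φ₂ cos Δλ,  σ = 0.9986 rad → d_gc = 6368.16 km
Rhumb line: Δψ = -0.9609, q = Δφ/Δψ = 0.5709, d_rh = R√(Δφ²+q²Δλ²) = 6887.72 km
Excess = 6887.72 − 6368.16 = 519.56 ≈ 520 km

520 km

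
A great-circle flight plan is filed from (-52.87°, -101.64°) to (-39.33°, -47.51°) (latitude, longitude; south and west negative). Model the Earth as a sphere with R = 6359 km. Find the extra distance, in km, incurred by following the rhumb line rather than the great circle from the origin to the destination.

Great circle: cos σ = sin φ₁ sin φ₂ + cos φ₁ cos φ₂ cos Δλ,  σ = 0.6779 rad → d_gc = 4310.9 km
Rhumb line: Δψ = +0.3434, q = Δφ/Δψ = 0.6883, d_rh = R√(Δφ²+q²Δλ²) = 4399.5 km
Excess = 4399.5 − 4310.9 = 88.6 ≈ 89 km

89 km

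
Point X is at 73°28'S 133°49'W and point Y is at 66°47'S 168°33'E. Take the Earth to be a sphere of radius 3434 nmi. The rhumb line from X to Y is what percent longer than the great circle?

Great circle: σ = 0.3450 rad → d_gc = Rσ = 1184.7 nmi
Rhumb: Δφ = +0.1166, Δλ = -1.0059, Δψ = +0.3463, q = Δφ/Δψ = 0.3368 → d_rh = R√(Δφ²+q²Δλ²) = 1230.4 nmi
Excess = (1230.4 − 1184.7) / 1184.7 = 45.7 / 1184.7 = 3.86% ≈ 3.9%

3.9%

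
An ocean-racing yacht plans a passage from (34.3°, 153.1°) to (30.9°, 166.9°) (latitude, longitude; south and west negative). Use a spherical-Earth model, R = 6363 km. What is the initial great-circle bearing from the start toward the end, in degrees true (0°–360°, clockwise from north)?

N = sin Δλ·cos φ₂ = +0.2047;  D = cos φ₁ sin φ₂ − sin φ₁ cos φ₂ cos Δλ = -0.0453
initial course = atan2(N, D) = 102.49°

102.5°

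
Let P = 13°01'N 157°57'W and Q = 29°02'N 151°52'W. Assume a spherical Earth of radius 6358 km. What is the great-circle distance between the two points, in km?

cos σ = sin φ₁ sin φ₂ + cos φ₁ cos φ₂ cos Δλ
      = sin(13.02°)sin(29.03°) + cos(13.02°)cos(29.03°)cos(6.08°) = 0.9564
σ = 16.984° → d = Rσ = 6358·0.29643 = 1885 km

1885 km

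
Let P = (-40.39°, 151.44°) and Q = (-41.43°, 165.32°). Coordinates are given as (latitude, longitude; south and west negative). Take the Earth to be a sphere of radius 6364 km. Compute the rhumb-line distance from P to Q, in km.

Δψ = ln[tan(π/4+φ₂/2)/tan(π/4+φ₁/2)] = -0.0240;  Δφ = -0.0182 rad,  Δλ = +0.2423 rad
q = Δφ/Δψ = 0.7557
d = R·√(Δφ² + q²Δλ²) = 6364·0.18397 = 1171 km

1171 km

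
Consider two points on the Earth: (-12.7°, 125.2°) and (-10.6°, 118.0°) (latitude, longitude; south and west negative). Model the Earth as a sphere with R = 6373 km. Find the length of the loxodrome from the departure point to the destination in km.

Rhumb course C = atan2(Δλ, Δψ) with Δψ = ln[tan(π/4+φ₂/2)/tan(π/4+φ₁/2)] = +0.0374, Δλ = -0.1257 → C = 286.58°
d = R·|Δφ| / |cos C| = 6373·0.03665 / 0.28543 = 818 km

818 km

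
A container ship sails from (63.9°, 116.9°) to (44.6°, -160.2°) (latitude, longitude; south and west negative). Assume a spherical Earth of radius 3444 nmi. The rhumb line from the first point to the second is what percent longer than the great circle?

6.4%

Great circle: σ = 0.8376 rad → d_gc = Rσ = 2884.6 nmi
Rhumb: Δφ = -0.3368, Δλ = +1.4469, Δψ = -0.5904, q = Δφ/Δψ = 0.5705 → d_rh = R√(Δφ²+q²Δλ²) = 3070.6 nmi
Excess = (3070.6 − 2884.6) / 2884.6 = 186.0 / 2884.6 = 6.448% ≈ 6.4%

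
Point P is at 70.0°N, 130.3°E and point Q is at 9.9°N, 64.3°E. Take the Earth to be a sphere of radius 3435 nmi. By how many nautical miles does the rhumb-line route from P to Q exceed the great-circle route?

123 nmi

Great circle: cos σ = sin φ₁ sin φ₂ + cos φ₁ cos φ₂ cos Δλ,  σ = 1.2676 rad → d_gc = 4354.1 nmi
Rhumb line: Δψ = -1.5618, q = Δφ/Δψ = 0.6716, d_rh = R√(Δφ²+q²Δλ²) = 4477.2 nmi
Excess = 4477.2 − 4354.1 = 123.1 ≈ 123 nmi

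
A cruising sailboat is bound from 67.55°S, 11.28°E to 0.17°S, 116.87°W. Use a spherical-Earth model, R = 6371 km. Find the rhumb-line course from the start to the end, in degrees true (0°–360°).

305.8°

Δψ = ln[tan(π/4+φ₂/2)/tan(π/4+φ₁/2)] = +1.6142
Δλ = -2.2366 rad (taken the short way round)
course = atan2(Δλ, Δψ) = 305.82°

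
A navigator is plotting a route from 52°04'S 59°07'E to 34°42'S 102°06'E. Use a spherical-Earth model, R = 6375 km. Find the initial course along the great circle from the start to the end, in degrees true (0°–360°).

77.5°

N = sin Δλ·cos φ₂ = +0.5605;  D = cos φ₁ sin φ₂ − sin φ₁ cos φ₂ cos Δλ = +0.1244
initial course = atan2(N, D) = 77.49°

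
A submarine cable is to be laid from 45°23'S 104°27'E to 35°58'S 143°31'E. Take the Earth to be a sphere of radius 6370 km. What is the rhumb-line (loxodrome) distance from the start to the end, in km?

Δψ = ln[tan(π/4+φ₂/2)/tan(π/4+φ₁/2)] = +0.2173;  Δφ = +0.1644 rad,  Δλ = +0.6818 rad
q = Δφ/Δψ = 0.7563
d = R·√(Δφ² + q²Δλ²) = 6370·0.54123 = 3448 km

3448 km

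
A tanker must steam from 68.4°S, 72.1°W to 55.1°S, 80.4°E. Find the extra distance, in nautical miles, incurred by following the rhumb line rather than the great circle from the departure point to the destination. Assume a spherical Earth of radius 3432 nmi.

1034 nmi

Great circle: cos σ = sin φ₁ sin φ₂ + cos φ₁ cos φ₂ cos Δλ,  σ = 0.9573 rad → d_gc = 3285.4 nmi
Rhumb line: Δψ = +0.4995, q = Δφ/Δψ = 0.4648, d_rh = R√(Δφ²+q²Δλ²) = 4319.6 nmi
Excess = 4319.6 − 3285.4 = 1034.2 ≈ 1034 nmi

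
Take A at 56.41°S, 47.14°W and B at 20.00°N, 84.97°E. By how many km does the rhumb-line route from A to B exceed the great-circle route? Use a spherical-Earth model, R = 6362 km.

821 km

Great circle: cos σ = sin φ₁ sin φ₂ + cos φ₁ cos φ₂ cos Δλ,  σ = 2.2569 rad → d_gc = 14358.3 km
Rhumb line: Δψ = +1.5543, q = Δφ/Δψ = 0.8580, d_rh = R√(Δφ²+q²Δλ²) = 15179.0 km
Excess = 15179.0 − 14358.3 = 820.7 ≈ 821 km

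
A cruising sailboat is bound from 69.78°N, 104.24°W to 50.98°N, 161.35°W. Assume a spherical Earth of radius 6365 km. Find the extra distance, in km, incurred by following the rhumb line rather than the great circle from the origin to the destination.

Great circle: cos σ = sin φ₁ sin φ₂ + cos φ₁ cos φ₂ cos Δλ,  σ = 0.5601 rad → d_gc = 3564.9 km
Rhumb line: Δψ = -0.6867, q = Δφ/Δψ = 0.4778, d_rh = R√(Δφ²+q²Δλ²) = 3681.3 km
Excess = 3681.3 − 3564.9 = 116.4 ≈ 116 km

116 km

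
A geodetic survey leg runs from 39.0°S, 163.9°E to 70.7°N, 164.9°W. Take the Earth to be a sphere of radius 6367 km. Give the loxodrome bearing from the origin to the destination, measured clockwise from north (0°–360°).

12.2°

Δψ = ln[tan(π/4+φ₂/2)/tan(π/4+φ₁/2)] = +2.5120
Δλ = +0.5445 rad (taken the short way round)
course = atan2(Δλ, Δψ) = 12.23°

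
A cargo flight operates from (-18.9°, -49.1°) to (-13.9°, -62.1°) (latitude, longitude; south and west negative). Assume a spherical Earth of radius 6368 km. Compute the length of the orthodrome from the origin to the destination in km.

1493 km

cos σ = sin φ₁ sin φ₂ + cos φ₁ cos φ₂ cos Δλ
      = sin(-18.90°)sin(-13.90°) + cos(-18.90°)cos(-13.90°)cos(-13.00°) = 0.9727
σ = 13.429° → d = Rσ = 6368·0.23439 = 1493 km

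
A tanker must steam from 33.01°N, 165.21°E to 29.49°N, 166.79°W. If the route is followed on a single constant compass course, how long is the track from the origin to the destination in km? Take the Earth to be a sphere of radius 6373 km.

Δψ = ln[tan(π/4+φ₂/2)/tan(π/4+φ₁/2)] = -0.0719;  Δφ = -0.0614 rad,  Δλ = +0.4887 rad
q = Δφ/Δψ = 0.8547
d = R·√(Δφ² + q²Δλ²) = 6373·0.42217 = 2690 km

2690 km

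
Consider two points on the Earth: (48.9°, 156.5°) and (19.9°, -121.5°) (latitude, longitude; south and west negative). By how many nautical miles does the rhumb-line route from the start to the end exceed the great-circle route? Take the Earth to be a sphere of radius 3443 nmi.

140 nmi

Great circle: cos σ = sin φ₁ sin φ₂ + cos φ₁ cos φ₂ cos Δλ,  σ = 1.2212 rad → d_gc = 4204.6 nmi
Rhumb line: Δψ = -0.6266, q = Δφ/Δψ = 0.8077, d_rh = R√(Δφ²+q²Δλ²) = 4344.9 nmi
Excess = 4344.9 − 4204.6 = 140.3 ≈ 140 nmi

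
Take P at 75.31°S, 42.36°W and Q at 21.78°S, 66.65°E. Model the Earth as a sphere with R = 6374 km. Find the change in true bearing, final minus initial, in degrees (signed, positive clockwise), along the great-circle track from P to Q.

Initial bearing θ₁ = atan2(sin Δλ cos φ₂, cos φ₁ sin φ₂ − sin φ₁ cos φ₂ cos Δλ) = 113.77°
Final bearing θ₂ = (initial bearing from the destination back to the start) + 180° = 14.47°
Δθ = θ₂ − θ₁ = -99.3°

-99.3°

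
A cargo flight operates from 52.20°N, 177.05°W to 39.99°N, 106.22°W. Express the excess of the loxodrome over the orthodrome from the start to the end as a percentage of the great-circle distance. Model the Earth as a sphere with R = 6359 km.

Great circle: σ = 0.8473 rad → d_gc = Rσ = 5388.1 km
Rhumb: Δφ = -0.2131, Δλ = +1.2362, Δψ = -0.3092, q = Δφ/Δψ = 0.6893 → d_rh = R√(Δφ²+q²Δλ²) = 5585.5 km
Excess = (5585.5 − 5388.1) / 5388.1 = 197.4 / 5388.1 = 3.66% ≈ 3.7%

3.7%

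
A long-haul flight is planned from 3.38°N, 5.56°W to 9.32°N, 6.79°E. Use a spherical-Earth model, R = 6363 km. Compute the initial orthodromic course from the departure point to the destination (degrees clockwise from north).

θ = atan2( sin Δλ·cos φ₂ ,  cos φ₁ sin φ₂ − sin φ₁ cos φ₂ cos Δλ )
  = atan2(+0.2111, +0.1048) = 63.59°

63.6°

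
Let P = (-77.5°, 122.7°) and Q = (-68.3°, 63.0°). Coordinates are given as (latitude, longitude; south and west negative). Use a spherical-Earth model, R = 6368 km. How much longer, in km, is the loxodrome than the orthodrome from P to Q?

Great circle: cos σ = sin φ₁ sin φ₂ + cos φ₁ cos φ₂ cos Δλ,  σ = 0.3255 rad → d_gc = 2072.9 km
Rhumb line: Δψ = +0.5597, q = Δφ/Δψ = 0.2869, d_rh = R√(Δφ²+q²Δλ²) = 2160.9 km
Excess = 2160.9 − 2072.9 = 88.0 ≈ 88 km

88 km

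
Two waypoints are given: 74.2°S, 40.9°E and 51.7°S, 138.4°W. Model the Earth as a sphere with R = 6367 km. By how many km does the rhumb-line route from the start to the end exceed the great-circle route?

Great circle: cos σ = sin φ₁ sin φ₂ + cos φ₁ cos φ₂ cos Δλ,  σ = 0.9442 rad → d_gc = 6011.8 km
Rhumb line: Δψ = +0.9173, q = Δφ/Δψ = 0.4281, d_rh = R√(Δφ²+q²Δλ²) = 8888.6 km
Excess = 8888.6 − 6011.8 = 2876.8 ≈ 2877 km

2877 km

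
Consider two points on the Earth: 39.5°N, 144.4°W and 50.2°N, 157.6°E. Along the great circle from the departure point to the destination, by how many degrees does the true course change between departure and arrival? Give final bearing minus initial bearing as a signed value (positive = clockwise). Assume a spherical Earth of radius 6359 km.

-42.9°

At departure: θ₁ = atan2(sin Δλ cos φ₂, cos φ₁ sin φ₂ − sin φ₁ cos φ₂ cos Δλ) = 304.78°
At arrival: θ₂ = atan2(sin Δλ cos φ₁, −cos φ₂ sin φ₁ + sin φ₂ cos φ₁ cos Δλ) = 261.91°
Δθ = θ₂ − θ₁ = -42.9°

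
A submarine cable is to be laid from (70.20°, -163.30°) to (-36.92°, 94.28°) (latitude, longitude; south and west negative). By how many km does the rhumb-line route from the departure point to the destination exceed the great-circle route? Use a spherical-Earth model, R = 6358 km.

Great circle: cos σ = sin φ₁ sin φ₂ + cos φ₁ cos φ₂ cos Δλ,  σ = 2.2439 rad → d_gc = 14266.8 km
Rhumb line: Δψ = -2.4399, q = Δφ/Δψ = 0.7663, d_rh = R√(Δφ²+q²Δλ²) = 14735.7 km
Excess = 14735.7 − 14266.8 = 468.9 ≈ 469 km

469 km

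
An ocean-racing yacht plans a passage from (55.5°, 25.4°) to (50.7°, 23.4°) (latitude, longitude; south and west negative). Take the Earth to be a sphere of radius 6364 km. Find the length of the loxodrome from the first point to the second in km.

Δψ = ln[tan(π/4+φ₂/2)/tan(π/4+φ₁/2)] = -0.1397;  Δφ = -0.0838 rad,  Δλ = -0.0349 rad
q = Δφ/Δψ = 0.5996
d = R·√(Δφ² + q²Δλ²) = 6364·0.08635 = 550 km

550 km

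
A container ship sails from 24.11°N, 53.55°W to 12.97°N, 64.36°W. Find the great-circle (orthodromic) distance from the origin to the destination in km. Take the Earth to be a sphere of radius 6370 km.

1681 km

cos σ = sin φ₁ sin φ₂ + cos φ₁ cos φ₂ cos Δλ
      = sin(24.11°)sin(12.97°) + cos(24.11°)cos(12.97°)cos(-10.81°) = 0.9654
σ = 15.122° → d = Rσ = 6370·0.26392 = 1681 km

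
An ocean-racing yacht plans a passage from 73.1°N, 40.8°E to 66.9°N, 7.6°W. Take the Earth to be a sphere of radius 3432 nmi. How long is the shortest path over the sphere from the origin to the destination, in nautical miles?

Haversine: a = sin²(Δφ/2)+cos φ₁ cos φ₂ sin²(Δλ/2) = 0.02209;  σ = 2·atan2(√a,√(1−a))
σ = 17.095° → d = Rσ = 3432·0.29836 = 1024 nmi

1024 nmi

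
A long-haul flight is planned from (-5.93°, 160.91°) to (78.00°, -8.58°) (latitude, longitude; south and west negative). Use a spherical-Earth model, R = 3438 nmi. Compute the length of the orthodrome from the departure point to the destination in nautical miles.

cos σ = sin φ₁ sin φ₂ + cos φ₁ cos φ₂ cos Δλ
      = sin(-5.93°)sin(78.00°) + cos(-5.93°)cos(78.00°)cos(-169.49°) = -0.3044
σ = 107.721° → d = Rσ = 3438·1.88009 = 6464 nmi

6464 nmi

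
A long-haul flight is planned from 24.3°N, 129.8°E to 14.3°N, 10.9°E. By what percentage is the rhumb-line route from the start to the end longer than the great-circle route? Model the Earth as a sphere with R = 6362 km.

3.2%

Great circle: σ = 1.9020 rad → d_gc = Rσ = 12100.5 km
Rhumb: Δφ = -0.1745, Δλ = -2.0752, Δψ = -0.1852, q = Δφ/Δψ = 0.9423 → d_rh = R√(Δφ²+q²Δλ²) = 12490.2 km
Excess = (12490.2 − 12100.5) / 12100.5 = 389.7 / 12100.5 = 3.22% ≈ 3.2%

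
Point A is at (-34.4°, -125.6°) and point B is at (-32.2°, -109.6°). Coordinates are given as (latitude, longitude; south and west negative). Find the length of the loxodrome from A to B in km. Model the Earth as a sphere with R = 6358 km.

1504 km

Δψ = ln[tan(π/4+φ₂/2)/tan(π/4+φ₁/2)] = +0.0459;  Δφ = +0.0384 rad,  Δλ = +0.2793 rad
q = Δφ/Δψ = 0.8357
d = R·√(Δφ² + q²Δλ²) = 6358·0.23651 = 1504 km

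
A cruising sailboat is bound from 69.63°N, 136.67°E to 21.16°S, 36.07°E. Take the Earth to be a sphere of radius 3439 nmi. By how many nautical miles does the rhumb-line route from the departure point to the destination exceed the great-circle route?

Great circle: cos σ = sin φ₁ sin φ₂ + cos φ₁ cos φ₂ cos Δλ,  σ = 1.9803 rad → d_gc = 6810.10 nmi
Rhumb line: Δψ = -2.0947, q = Δφ/Δψ = 0.7565, d_rh = R√(Δφ²+q²Δλ²) = 7110.55 nmi
Excess = 7110.55 − 6810.10 = 300.45 ≈ 300 nmi

300 nmi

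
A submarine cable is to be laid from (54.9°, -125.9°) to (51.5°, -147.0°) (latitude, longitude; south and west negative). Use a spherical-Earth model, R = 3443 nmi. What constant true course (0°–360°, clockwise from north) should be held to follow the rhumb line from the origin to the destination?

254.9°

Meridional parts: M(φ₁)=+1.1512, M(φ₂)=+1.0521 → ΔM = -0.0991;  Δλ = -0.3683 rad
tan C = Δλ / ΔM = +3.7150 → C = 254.93°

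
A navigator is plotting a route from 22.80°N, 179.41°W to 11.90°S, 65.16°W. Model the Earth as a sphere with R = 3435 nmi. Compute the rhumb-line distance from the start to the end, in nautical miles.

7027 nmi

Δψ = ln[tan(π/4+φ₂/2)/tan(π/4+φ₁/2)] = -0.6181;  Δφ = -0.6056 rad,  Δλ = +1.9940 rad
q = Δφ/Δψ = 0.9799
d = R·√(Δφ² + q²Δλ²) = 3435·2.04559 = 7027 nmi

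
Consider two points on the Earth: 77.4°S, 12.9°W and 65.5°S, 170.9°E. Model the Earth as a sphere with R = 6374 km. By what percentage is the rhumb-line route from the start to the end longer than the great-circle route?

49.4%

Great circle: σ = 0.6472 rad → d_gc = Rσ = 4125.2 km
Rhumb: Δφ = +0.2077, Δλ = -3.0753, Δψ = +0.6763, q = Δφ/Δψ = 0.3071 → d_rh = R√(Δφ²+q²Δλ²) = 6163.3 km
Excess = (6163.3 − 4125.2) / 4125.2 = 2038.1 / 4125.2 = 49.41% ≈ 49.4%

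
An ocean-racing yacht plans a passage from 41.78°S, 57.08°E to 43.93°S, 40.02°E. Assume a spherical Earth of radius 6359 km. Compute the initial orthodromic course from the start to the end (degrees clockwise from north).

254.5°

N = sin Δλ·cos φ₂ = -0.2113;  D = cos φ₁ sin φ₂ − sin φ₁ cos φ₂ cos Δλ = -0.0586
initial course = atan2(N, D) = 254.49°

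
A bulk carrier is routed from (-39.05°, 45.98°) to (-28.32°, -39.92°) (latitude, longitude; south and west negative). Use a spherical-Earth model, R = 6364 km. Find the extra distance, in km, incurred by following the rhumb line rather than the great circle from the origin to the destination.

Great circle: cos σ = sin φ₁ sin φ₂ + cos φ₁ cos φ₂ cos Δλ,  σ = 1.2156 rad → d_gc = 7736.3 km
Rhumb line: Δψ = +0.2257, q = Δφ/Δψ = 0.8298, d_rh = R√(Δφ²+q²Δλ²) = 8006.4 km
Excess = 8006.4 − 7736.3 = 270.1 ≈ 270 km

270 km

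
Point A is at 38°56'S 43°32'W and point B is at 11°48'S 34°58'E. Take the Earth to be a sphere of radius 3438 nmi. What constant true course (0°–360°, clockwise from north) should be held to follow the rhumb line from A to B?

68.8°

Δψ = ln[tan(π/4+φ₂/2)/tan(π/4+φ₁/2)] = +0.5314
Δλ = +1.3701 rad (taken the short way round)
course = atan2(Δλ, Δψ) = 68.80°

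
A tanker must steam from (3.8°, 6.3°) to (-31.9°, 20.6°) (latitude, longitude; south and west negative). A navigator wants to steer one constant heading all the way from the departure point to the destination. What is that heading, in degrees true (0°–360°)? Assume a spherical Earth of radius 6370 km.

Meridional parts: M(φ₁)=+0.0664, M(φ₂)=-0.5880 → ΔM = -0.6543;  Δλ = +0.2496 rad
tan C = Δλ / ΔM = -0.3814 → C = 159.12°

159.1°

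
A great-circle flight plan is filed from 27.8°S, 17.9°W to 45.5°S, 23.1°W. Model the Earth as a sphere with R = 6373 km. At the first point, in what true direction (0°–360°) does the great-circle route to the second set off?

N = sin Δλ·cos φ₂ = -0.0635;  D = cos φ₁ sin φ₂ − sin φ₁ cos φ₂ cos Δλ = -0.3054
initial course = atan2(N, D) = 191.75°

191.8°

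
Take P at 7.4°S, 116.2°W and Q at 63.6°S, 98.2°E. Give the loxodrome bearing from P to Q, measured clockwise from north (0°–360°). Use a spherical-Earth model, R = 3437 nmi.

242.5°

Δψ = ln[tan(π/4+φ₂/2)/tan(π/4+φ₁/2)] = -1.3206
Δλ = -2.5412 rad (taken the short way round)
course = atan2(Δλ, Δψ) = 242.54°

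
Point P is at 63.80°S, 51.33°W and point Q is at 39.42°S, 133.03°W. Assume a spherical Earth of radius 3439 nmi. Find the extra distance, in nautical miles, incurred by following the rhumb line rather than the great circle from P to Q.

Great circle: cos σ = sin φ₁ sin φ₂ + cos φ₁ cos φ₂ cos Δλ,  σ = 0.9033 rad → d_gc = 3106.6 nmi
Rhumb line: Δψ = +0.7082, q = Δφ/Δψ = 0.6008, d_rh = R√(Δφ²+q²Δλ²) = 3289.7 nmi
Excess = 3289.7 − 3106.6 = 183.1 ≈ 183 nmi

183 nmi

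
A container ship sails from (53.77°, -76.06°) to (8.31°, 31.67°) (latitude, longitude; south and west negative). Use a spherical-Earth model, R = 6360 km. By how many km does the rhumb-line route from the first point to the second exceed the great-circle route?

Great circle: cos σ = sin φ₁ sin φ₂ + cos φ₁ cos φ₂ cos Δλ,  σ = 1.6323 rad → d_gc = 10381.73 km
Rhumb line: Δψ = -0.9718, q = Δφ/Δψ = 0.8164, d_rh = R√(Δφ²+q²Δλ²) = 10990.20 km
Excess = 10990.20 − 10381.73 = 608.47 ≈ 608 km

608 km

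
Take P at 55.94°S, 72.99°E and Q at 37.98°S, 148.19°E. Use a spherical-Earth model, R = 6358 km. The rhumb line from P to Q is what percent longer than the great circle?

4.3%

Great circle: σ = 0.8988 rad → d_gc = Rσ = 5714.3 km
Rhumb: Δφ = +0.3135, Δλ = +1.3125, Δψ = +0.4656, q = Δφ/Δψ = 0.6732 → d_rh = R√(Δφ²+q²Δλ²) = 5960.7 km
Excess = (5960.7 − 5714.3) / 5714.3 = 246.4 / 5714.3 = 4.31% ≈ 4.3%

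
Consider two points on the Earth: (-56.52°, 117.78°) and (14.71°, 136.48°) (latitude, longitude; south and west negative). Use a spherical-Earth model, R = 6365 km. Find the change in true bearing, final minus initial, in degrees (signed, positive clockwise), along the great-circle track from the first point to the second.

-8.3°

At departure: θ₁ = atan2(sin Δλ cos φ₂, cos φ₁ sin φ₂ − sin φ₁ cos φ₂ cos Δλ) = 18.93°
At arrival: θ₂ = atan2(sin Δλ cos φ₁, −cos φ₂ sin φ₁ + sin φ₂ cos φ₁ cos Δλ) = 10.66°
Δθ = θ₂ − θ₁ = -8.3°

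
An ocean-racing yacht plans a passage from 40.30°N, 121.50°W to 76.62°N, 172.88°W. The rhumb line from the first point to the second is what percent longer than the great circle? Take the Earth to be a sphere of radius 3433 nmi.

Great circle: σ = 0.7386 rad → d_gc = Rσ = 2535.7 nmi
Rhumb: Δφ = +0.6339, Δλ = -0.8968, Δψ = +1.3733, q = Δφ/Δψ = 0.4616 → d_rh = R√(Δφ²+q²Δλ²) = 2599.1 nmi
Excess = (2599.1 − 2535.7) / 2535.7 = 63.4 / 2535.7 = 2.50% ≈ 2.5%

2.5%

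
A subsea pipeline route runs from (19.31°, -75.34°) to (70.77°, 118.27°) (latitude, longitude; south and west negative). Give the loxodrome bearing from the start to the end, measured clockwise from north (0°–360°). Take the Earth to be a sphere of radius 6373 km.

296.2°

Meridional parts: M(φ₁)=+0.3436, M(φ₂)=+1.7755 → ΔM = +1.4319;  Δλ = -2.9041 rad
tan C = Δλ / ΔM = -2.0282 → C = 296.25°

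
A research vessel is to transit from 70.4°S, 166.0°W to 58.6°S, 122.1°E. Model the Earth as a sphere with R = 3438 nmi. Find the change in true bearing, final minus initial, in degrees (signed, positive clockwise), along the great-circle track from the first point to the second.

+66.7°

Initial bearing θ₁ = atan2(sin Δλ cos φ₂, cos φ₁ sin φ₂ − sin φ₁ cos φ₂ cos Δλ) = 254.88°
Final bearing θ₂ = (initial bearing from the destination back to the start) + 180° = 321.57°
Δθ = θ₂ − θ₁ = +66.7°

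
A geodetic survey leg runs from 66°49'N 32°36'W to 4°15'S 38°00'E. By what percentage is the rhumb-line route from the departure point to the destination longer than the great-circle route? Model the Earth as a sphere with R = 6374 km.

2.4%

Great circle: σ = 1.5085 rad → d_gc = Rσ = 9615.0 km
Rhumb: Δφ = -1.2403, Δλ = +1.2322, Δψ = -1.6584, q = Δφ/Δψ = 0.7479 → d_rh = R√(Δφ²+q²Δλ²) = 9849.4 km
Excess = (9849.4 − 9615.0) / 9615.0 = 234.4 / 9615.0 = 2.44% ≈ 2.4%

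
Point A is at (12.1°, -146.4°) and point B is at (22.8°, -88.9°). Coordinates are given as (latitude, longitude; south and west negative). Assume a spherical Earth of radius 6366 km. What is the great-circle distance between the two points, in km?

6173 km

cos σ = sin φ₁ sin φ₂ + cos φ₁ cos φ₂ cos Δλ
      = sin(12.10°)sin(22.80°) + cos(12.10°)cos(22.80°)cos(57.50°) = 0.5655
σ = 55.560° → d = Rσ = 6366·0.96971 = 6173 km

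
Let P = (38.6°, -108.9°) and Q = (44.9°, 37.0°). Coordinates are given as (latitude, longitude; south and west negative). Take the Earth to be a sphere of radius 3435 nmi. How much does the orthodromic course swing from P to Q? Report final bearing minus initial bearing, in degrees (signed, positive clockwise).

+130.6°

At departure: θ₁ = atan2(sin Δλ cos φ₂, cos φ₁ sin φ₂ − sin φ₁ cos φ₂ cos Δλ) = 23.40°
At arrival: θ₂ = atan2(sin Δλ cos φ₁, −cos φ₂ sin φ₁ + sin φ₂ cos φ₁ cos Δλ) = 154.01°
Δθ = θ₂ − θ₁ = +130.6°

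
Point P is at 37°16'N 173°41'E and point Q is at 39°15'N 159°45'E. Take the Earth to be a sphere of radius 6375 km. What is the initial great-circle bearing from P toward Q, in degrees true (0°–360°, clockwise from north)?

N = sin Δλ·cos φ₂ = -0.1865;  D = cos φ₁ sin φ₂ − sin φ₁ cos φ₂ cos Δλ = +0.0484
initial course = atan2(N, D) = 284.55°

284.6°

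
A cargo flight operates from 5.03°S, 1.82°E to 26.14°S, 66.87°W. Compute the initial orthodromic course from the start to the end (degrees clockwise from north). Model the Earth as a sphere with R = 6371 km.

243.9°

N = sin Δλ·cos φ₂ = -0.8363;  D = cos φ₁ sin φ₂ − sin φ₁ cos φ₂ cos Δλ = -0.4103
initial course = atan2(N, D) = 243.87°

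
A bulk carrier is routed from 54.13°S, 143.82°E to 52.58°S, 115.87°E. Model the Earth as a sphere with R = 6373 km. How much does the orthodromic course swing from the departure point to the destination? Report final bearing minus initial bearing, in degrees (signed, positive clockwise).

At departure: θ₁ = atan2(sin Δλ cos φ₂, cos φ₁ sin φ₂ − sin φ₁ cos φ₂ cos Δλ) = 263.91°
At arrival: θ₂ = atan2(sin Δλ cos φ₁, −cos φ₂ sin φ₁ + sin φ₂ cos φ₁ cos Δλ) = 286.50°
Δθ = θ₂ − θ₁ = +22.6°

+22.6°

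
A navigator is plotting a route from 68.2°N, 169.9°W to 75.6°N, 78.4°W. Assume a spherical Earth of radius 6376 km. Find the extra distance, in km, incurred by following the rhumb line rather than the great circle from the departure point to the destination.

306 km

Great circle: cos σ = sin φ₁ sin φ₂ + cos φ₁ cos φ₂ cos Δλ,  σ = 0.4581 rad → d_gc = 2920.8 km
Rhumb line: Δψ = +0.4216, q = Δφ/Δψ = 0.3064, d_rh = R√(Δφ²+q²Δλ²) = 3226.4 km
Excess = 3226.4 − 2920.8 = 305.6 ≈ 306 km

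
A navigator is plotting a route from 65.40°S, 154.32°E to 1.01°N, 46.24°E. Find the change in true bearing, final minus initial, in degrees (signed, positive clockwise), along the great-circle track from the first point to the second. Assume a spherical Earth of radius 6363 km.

+82.5°

At departure: θ₁ = atan2(sin Δλ cos φ₂, cos φ₁ sin φ₂ − sin φ₁ cos φ₂ cos Δλ) = 253.87°
At arrival: θ₂ = atan2(sin Δλ cos φ₁, −cos φ₂ sin φ₁ + sin φ₂ cos φ₁ cos Δλ) = 336.42°
Δθ = θ₂ − θ₁ = +82.5°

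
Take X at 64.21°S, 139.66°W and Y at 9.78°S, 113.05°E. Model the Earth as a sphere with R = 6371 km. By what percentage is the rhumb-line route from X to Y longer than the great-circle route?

7.6%

Great circle: σ = 1.5453 rad → d_gc = Rσ = 9845.0 km
Rhumb: Δφ = +0.9500, Δλ = -1.8726, Δψ = +1.3028, q = Δφ/Δψ = 0.7292 → d_rh = R√(Δφ²+q²Δλ²) = 10597.7 km
Excess = (10597.7 − 9845.0) / 9845.0 = 752.7 / 9845.0 = 7.646% ≈ 7.6%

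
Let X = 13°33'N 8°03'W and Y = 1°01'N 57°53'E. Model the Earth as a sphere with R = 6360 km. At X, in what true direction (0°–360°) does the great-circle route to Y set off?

N = sin Δλ·cos φ₂ = +0.9129;  D = cos φ₁ sin φ₂ − sin φ₁ cos φ₂ cos Δλ = -0.0783
initial course = atan2(N, D) = 94.90°

94.9°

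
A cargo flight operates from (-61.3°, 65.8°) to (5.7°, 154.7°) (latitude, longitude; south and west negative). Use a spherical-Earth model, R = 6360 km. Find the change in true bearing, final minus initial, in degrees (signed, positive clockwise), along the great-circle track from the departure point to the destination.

At departure: θ₁ = atan2(sin Δλ cos φ₂, cos φ₁ sin φ₂ − sin φ₁ cos φ₂ cos Δλ) = 86.29°
At arrival: θ₂ = atan2(sin Δλ cos φ₁, −cos φ₂ sin φ₁ + sin φ₂ cos φ₁ cos Δλ) = 28.79°
Δθ = θ₂ − θ₁ = -57.5°

-57.5°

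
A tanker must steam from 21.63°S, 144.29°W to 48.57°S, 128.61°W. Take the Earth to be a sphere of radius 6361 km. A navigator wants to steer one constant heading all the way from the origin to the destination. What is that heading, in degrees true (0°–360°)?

Meridional parts: M(φ₁)=-0.3868, M(φ₂)=-0.9724 → ΔM = -0.5856;  Δλ = +0.2737 rad
tan C = Δλ / ΔM = -0.4673 → C = 154.95°

155.0°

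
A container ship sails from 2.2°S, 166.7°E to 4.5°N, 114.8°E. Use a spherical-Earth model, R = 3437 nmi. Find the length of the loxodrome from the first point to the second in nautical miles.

3137 nmi

Rhumb course C = atan2(Δλ, Δψ) with Δψ = ln[tan(π/4+φ₂/2)/tan(π/4+φ₁/2)] = +0.1170, Δλ = -0.9058 → C = 277.36°
d = R·|Δφ| / |cos C| = 3437·0.11694 / 0.12813 = 3137 nmi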